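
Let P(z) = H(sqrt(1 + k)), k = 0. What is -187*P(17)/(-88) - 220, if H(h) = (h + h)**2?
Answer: -423/2 ≈ -211.50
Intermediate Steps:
H(h) = 4*h**2 (H(h) = (2*h)**2 = 4*h**2)
P(z) = 4 (P(z) = 4*(sqrt(1 + 0))**2 = 4*(sqrt(1))**2 = 4*1**2 = 4*1 = 4)
-187*P(17)/(-88) - 220 = -748/(-88) - 220 = -748*(-1)/88 - 220 = -187*(-1/22) - 220 = 17/2 - 220 = -423/2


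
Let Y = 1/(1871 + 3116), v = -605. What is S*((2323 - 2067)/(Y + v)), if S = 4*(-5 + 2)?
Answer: 7660032/1508567 ≈ 5.0777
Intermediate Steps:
Y = 1/4987 ≈ 0.00020052
S = -12 (S = 4*(-3) = -12)
S*((2323 - 2067)/(Y + v)) = -12*(2323 - 2067)/(1/4987 - 605) = -3072/(-3017134/4987) = -3072*(-4987)/3017134 = -12*(-638336/1508567) = 7660032/1508567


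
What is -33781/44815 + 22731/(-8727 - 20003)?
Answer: -397843579/257506990 ≈ -1.5450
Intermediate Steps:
-33781/44815 + 22731/(-8727 - 20003) = -33781*1/44815 + 22731/(-28730) = -33781/44815 + 22731*(-1/28730) = -33781/44815 - 22731/28730 = -397843579/257506990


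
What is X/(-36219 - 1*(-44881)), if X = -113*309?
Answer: -34917/8662 ≈ -4.0311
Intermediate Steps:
X = -34917
X/(-36219 - 1*(-44881)) = -34917/(-36219 - 1*(-44881)) = -34917/(-36219 + 44881) = -34917/8662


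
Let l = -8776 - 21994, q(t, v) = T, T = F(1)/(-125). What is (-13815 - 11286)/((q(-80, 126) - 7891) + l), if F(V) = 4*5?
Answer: 627525/966529 ≈ 0.64926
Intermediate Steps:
F(V) = 20
T = -4/25 (T = 20/(-125) = 20*(-1/125) = -4/25 ≈ -0.16000)
q(t, v) = -4/25
l = -30770
(-13815 - 11286)/((q(-80, 126) - 7891) + l) = (-13815 - 11286)/((-4/25 - 7891) - 30770) = -25101/(-197279/25 - 30770) = -25101/(-966529/25) = -25101*(-25/966529) = 627525/966529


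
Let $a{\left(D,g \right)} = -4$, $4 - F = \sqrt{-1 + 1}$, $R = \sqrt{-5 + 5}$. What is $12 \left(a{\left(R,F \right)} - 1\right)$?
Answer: $-60$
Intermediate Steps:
$R = 0$ ($R = \sqrt{0} = 0$)
$F = 4$ ($F = 4 - \sqrt{-1 + 1} = 4 - \sqrt{0} = 4 - 0 = 4 + 0 = 4$)
$12 \left(a{\left(R,F \right)} - 1\right) = 12 \left(-4 - 1\right) = 12 \left(-5\right) = -60$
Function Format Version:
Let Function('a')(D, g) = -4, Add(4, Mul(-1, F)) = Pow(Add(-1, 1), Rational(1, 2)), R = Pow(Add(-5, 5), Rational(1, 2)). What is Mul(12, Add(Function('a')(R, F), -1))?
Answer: -60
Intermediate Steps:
R = 0 (R = Pow(0, Rational(1, 2)) = 0)
F = 4 (F = Add(4, Mul(-1, Pow(Add(-1, 1), Rational(1, 2)))) = Add(4, Mul(-1, Pow(0, Rational(1, 2)))) = Add(4, Mul(-1, 0)) = Add(4, 0) = 4)
Mul(12, Add(Function('a')(R, F), -1)) = Mul(12, Add(-4, -1)) = Mul(12, -5) = -60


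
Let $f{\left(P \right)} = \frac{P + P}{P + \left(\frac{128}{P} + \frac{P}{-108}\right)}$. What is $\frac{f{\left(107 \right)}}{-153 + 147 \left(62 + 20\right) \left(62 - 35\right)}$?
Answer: $\frac{274776}{44778847715} \approx 6.1363 \cdot 10^{-6}$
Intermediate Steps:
$f{\left(P \right)} = \frac{2 P}{\frac{128}{P} + \frac{107 P}{108}}$ ($f{\left(P \right)} = \frac{2 P}{P + \left(\frac{128}{P} + P \left(- \frac{1}{108}\right)\right)} = \frac{2 P}{P - \left(- \frac{128}{P} + \frac{P}{108}\right)} = \frac{2 P}{\frac{128}{P} + \frac{107 P}{108}}$)
$\frac{f{\left(107 \right)}}{-153 + 147 \left(62 + 20\right) \left(62 - 35\right)} = \frac{216 \cdot 107^{2} \frac{1}{13824 + 107 \cdot 107^{2}}}{-153 + 147 \left(62 + 20\right) \left(62 - 35\right)} = \frac{216 \cdot 11449 \frac{1}{13824 + 107 \cdot 11449}}{-153 + 147 \cdot 82 \cdot 27} = \frac{216 \cdot 11449 \frac{1}{13824 + 1225043}}{-153 + 147 \cdot 2214} = \frac{216 \cdot 11449 \cdot \frac{1}{1238867}}{-153 + 325458} = \frac{216 \cdot 11449 \cdot \frac{1}{1238867}}{325305} = \frac{2472984}{1238867} \cdot \frac{1}{325305} = \frac{274776}{44778847715}$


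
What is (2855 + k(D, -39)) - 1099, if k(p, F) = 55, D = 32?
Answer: 1811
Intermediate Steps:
(2855 + k(D, -39)) - 1099 = (2855 + 55) - 1099 = 2910 - 1099 = 1811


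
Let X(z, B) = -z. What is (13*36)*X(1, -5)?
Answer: -468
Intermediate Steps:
(13*36)*X(1, -5) = (13*36)*(-1*1) = 468*(-1) = -468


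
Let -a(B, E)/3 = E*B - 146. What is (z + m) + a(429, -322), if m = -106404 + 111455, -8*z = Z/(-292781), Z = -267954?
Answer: 13290766135/31652 ≈ 4.1990e+5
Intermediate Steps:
z = -3621/31652 (z = -(-133977)/(4*(-292781)) = -(-133977)*(-1)/(4*292781) = -⅛*7242/7913 = -3621/31652 ≈ -0.11440)
a(B, E) = 438 - 3*B*E (a(B, E) = -3*(E*B - 146) = -3*(B*E - 146) = -3*(-146 + B*E) = 438 - 3*B*E)
m = 5051
(z + m) + a(429, -322) = (-3621/31652 + 5051) + (438 - 3*429*(-322)) = 159870631/31652 + (438 + 414414) = 159870631/31652 + 414852 = 13290766135/31652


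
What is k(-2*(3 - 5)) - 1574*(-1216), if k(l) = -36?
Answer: 1913948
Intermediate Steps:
k(-2*(3 - 5)) - 1574*(-1216) = -36 - 1574*(-1216) = -36 + 1913984 = 1913948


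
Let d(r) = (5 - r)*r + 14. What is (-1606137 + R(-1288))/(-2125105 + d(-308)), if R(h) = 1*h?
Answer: 321485/444299 ≈ 0.72358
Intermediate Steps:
R(h) = h
d(r) = 14 + r*(5 - r) (d(r) = r*(5 - r) + 14 = 14 + r*(5 - r))
(-1606137 + R(-1288))/(-2125105 + d(-308)) = (-1606137 - 1288)/(-2125105 + (14 - 1*(-308)**2 + 5*(-308))) = -1607425/(-2125105 + (14 - 1*94864 - 1540)) = -1607425/(-2125105 + (14 - 94864 - 1540)) = -1607425/(-2125105 - 96390) = -1607425/(-2221495) = -1607425*(-1/2221495) = 321485/444299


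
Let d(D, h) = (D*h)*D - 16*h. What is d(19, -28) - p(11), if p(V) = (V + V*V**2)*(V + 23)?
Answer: -55288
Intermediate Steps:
d(D, h) = -16*h + h*D**2 (d(D, h) = h*D**2 - 16*h = -16*h + h*D**2)
p(V) = (23 + V)*(V + V**3) (p(V) = (V + V**3)*(23 + V) = (23 + V)*(V + V**3))
d(19, -28) - p(11) = -28*(-16 + 19**2) - 11*(23 + 11 + 11**3 + 23*11**2) = -28*(-16 + 361) - 11*(23 + 11 + 1331 + 23*121) = -28*345 - 11*(23 + 11 + 1331 + 2783) = -9660 - 11*4148 = -9660 - 1*45628 = -9660 - 45628 = -55288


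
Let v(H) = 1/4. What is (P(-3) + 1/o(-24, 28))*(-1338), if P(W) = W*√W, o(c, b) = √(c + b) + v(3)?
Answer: -1784/3 + 4014*I*√3 ≈ -594.67 + 6952.5*I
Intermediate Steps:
v(H) = ¼
o(c, b) = ¼ + √(b + c) (o(c, b) = √(c + b) + ¼ = √(b + c) + ¼ = ¼ + √(b + c))
P(W) = W^(3/2)
(P(-3) + 1/o(-24, 28))*(-1338) = ((-3)^(3/2) + 1/(¼ + √(28 - 24)))*(-1338) = (-3*I*√3 + 1/(¼ + √4))*(-1338) = (-3*I*√3 + 1/(¼ + 2))*(-1338) = (-3*I*√3 + 1/(9/4))*(-1338) = (-3*I*√3 + 4/9)*(-1338) = (4/9 - 3*I*√3)*(-1338) = -1784/3 + 4014*I*√3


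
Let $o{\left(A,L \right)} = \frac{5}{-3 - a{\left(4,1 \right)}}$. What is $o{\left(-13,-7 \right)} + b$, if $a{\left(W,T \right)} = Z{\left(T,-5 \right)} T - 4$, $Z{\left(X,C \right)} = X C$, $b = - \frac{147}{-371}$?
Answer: $\frac{391}{318} \approx 1.2296$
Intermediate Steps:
$b = \frac{21}{53}$ ($b = \left(-147\right) \left(- \frac{1}{371}\right) = \frac{21}{53} \approx 0.39623$)
$Z{\left(X,C \right)} = C X$
$a{\left(W,T \right)} = -4 - 5 T^{2}$ ($a{\left(W,T \right)} = - 5 T T - 4 = - 5 T^{2} - 4 = -4 - 5 T^{2}$)
$o{\left(A,L \right)} = \frac{5}{6}$ ($o{\left(A,L \right)} = \frac{5}{-3 - \left(-4 - 5 \cdot 1^{2}\right)} = \frac{5}{-3 - \left(-4 - 5\right)} = \frac{5}{-3 - -9} = \frac{5}{-3 + 9} = \frac{5}{6}$)
$o{\left(-13,-7 \right)} + b = \frac{5}{6} + \frac{21}{53} = \frac{391}{318}$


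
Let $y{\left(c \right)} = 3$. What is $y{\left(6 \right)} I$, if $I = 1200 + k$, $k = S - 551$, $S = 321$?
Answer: $2910$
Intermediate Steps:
$k = -230$ ($k = 321 - 551 = -230$)
$I = 970$ ($I = 1200 - 230 = 970$)
$y{\left(6 \right)} I = 3 \cdot 970 = 2910$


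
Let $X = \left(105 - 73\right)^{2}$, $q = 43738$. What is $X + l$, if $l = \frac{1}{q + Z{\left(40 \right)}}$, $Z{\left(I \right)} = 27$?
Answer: $\frac{44815361}{43765} \approx 1024.0$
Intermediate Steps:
$X = 1024$ ($X = 32^{2} = 1024$)
$l = \frac{1}{43765}$ ($l = \frac{1}{43738 + 27} = \frac{1}{43765} \approx 2.2849 \cdot 10^{-5}$)
$X + l = 1024 + \frac{1}{43765} = \frac{44815361}{43765}$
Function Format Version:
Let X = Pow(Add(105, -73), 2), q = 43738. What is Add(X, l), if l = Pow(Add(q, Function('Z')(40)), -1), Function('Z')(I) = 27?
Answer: Rational(44815361, 43765) ≈ 1024.0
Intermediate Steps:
X = 1024 (X = Pow(32, 2) = 1024)
l = Rational(1, 43765) (l = Pow(Add(43738, 27), -1) = Pow(43765, -1) = Rational(1, 43765) ≈ 2.2849e-5)
Add(X, l) = Add(1024, Rational(1, 43765)) = Rational(44815361, 43765)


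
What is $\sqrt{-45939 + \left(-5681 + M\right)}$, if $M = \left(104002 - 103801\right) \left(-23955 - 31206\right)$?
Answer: $i \sqrt{11138981} \approx 3337.5 i$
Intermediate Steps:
$M = -11087361$ ($M = 201 \left(-55161\right) = -11087361$)
$\sqrt{-45939 + \left(-5681 + M\right)} = \sqrt{-45939 - 11093042} = \sqrt{-11138981} = i \sqrt{11138981}$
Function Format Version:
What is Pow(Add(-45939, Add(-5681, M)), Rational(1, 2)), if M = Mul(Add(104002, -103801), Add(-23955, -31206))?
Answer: Mul(I, Pow(11138981, Rational(1, 2))) ≈ Mul(3337.5, I)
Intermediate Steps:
M = -11087361 (M = Mul(201, -55161) = -11087361)
Pow(Add(-45939, Add(-5681, M)), Rational(1, 2)) = Pow(Add(-45939, Add(-5681, -11087361)), Rational(1, 2)) = Pow(Add(-45939, -11093042), Rational(1, 2)) = Pow(-11138981, Rational(1, 2)) = Mul(I, Pow(11138981, Rational(1, 2)))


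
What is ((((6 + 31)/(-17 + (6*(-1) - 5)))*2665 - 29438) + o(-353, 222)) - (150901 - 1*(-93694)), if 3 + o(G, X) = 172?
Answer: -7766797/28 ≈ -2.7739e+5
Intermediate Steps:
o(G, X) = 169 (o(G, X) = -3 + 172 = 169)
((((6 + 31)/(-17 + (6*(-1) - 5)))*2665 - 29438) + o(-353, 222)) - (150901 - 1*(-93694)) = ((((6 + 31)/(-17 + (6*(-1) - 5)))*2665 - 29438) + 169) - (150901 - 1*(-93694)) = (((37/(-17 + (-6 - 5)))*2665 - 29438) + 169) - (150901 + 93694) = (((37/(-17 - 11))*2665 - 29438) + 169) - 1*244595 = (((37/(-28))*2665 - 29438) + 169) - 244595 = (((37*(-1/28))*2665 - 29438) + 169) - 244595 = ((-37/28*2665 - 29438) + 169) - 244595 = ((-98605/28 - 29438) + 169) - 244595 = (-922869/28 + 169) - 244595 = -918137/28 - 244595 = -7766797/28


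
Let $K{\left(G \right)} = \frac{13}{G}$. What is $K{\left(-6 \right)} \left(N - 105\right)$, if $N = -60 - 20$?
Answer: $\frac{2405}{6} \approx 400.83$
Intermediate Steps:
$N = -80$
$K{\left(-6 \right)} \left(N - 105\right) = \frac{13}{-6} \left(-80 - 105\right) = 13 \left(- \frac{1}{6}\right) \left(-185\right) = \left(- \frac{13}{6}\right) \left(-185\right) = \frac{2405}{6}$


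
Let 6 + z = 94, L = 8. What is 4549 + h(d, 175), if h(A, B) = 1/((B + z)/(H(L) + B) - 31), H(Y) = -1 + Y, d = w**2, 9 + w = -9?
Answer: 24468889/5379 ≈ 4549.0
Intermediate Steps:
w = -18 (w = -9 - 9 = -18)
z = 88 (z = -6 + 94 = 88)
d = 324 (d = (-18)**2 = 324)
h(A, B) = 1/(-31 + (88 + B)/(7 + B)) (h(A, B) = 1/((B + 88)/((-1 + 8) + B) - 31) = 1/((88 + B)/(7 + B) - 31) = 1/(-31 + (88 + B)/(7 + B)))
4549 + h(d, 175) = 4549 + (-7 - 1*175)/(3*(43 + 10*175)) = 4549 + (-7 - 175)/(3*(43 + 1750)) = 4549 + (1/3)*(-182)/1793 = 4549 + (1/3)*(1/1793)*(-182) = 4549 - 182/5379 = 24468889/5379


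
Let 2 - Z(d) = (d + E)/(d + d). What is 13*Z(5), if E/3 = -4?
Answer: 351/10 ≈ 35.100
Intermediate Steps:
E = -12 (E = 3*(-4) = -12)
Z(d) = 2 - (-12 + d)/(2*d) (Z(d) = 2 - (d - 12)/(d + d) = 2 - (-12 + d)/(2*d))
13*Z(5) = 13*(3/2 + 6/5) = 13*(27/10) = 351/10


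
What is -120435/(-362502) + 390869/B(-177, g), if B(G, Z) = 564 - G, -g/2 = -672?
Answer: 2250476771/4263714 ≈ 527.82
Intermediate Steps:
g = 1344 (g = -2*(-672) = 1344)
-120435/(-362502) + 390869/B(-177, g) = -120435/(-362502) + 390869/(564 - 1*(-177)) = -120435*(-1/362502) + 390869/(564 + 177) = 5735/17262 + 390869/741 = 2250476771/4263714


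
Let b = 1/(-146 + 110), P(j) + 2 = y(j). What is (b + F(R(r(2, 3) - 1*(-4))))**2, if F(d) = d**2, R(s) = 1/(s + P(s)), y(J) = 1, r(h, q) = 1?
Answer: 25/20736 ≈ 0.0012056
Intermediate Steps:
P(j) = -1 (P(j) = -2 + 1 = -1)
R(s) = 1/(-1 + s) (R(s) = 1/(s - 1) = 1/(-1 + s))
b = -1/36 (b = 1/(-36) = -1/36 ≈ -0.027778)
(b + F(R(r(2, 3) - 1*(-4))))**2 = (-1/36 + (1/(-1 + (1 - 1*(-4))))**2)**2 = (-1/36 + (1/(-1 + (1 + 4)))**2)**2 = (-1/36 + (1/(-1 + 5))**2)**2 = (-1/36 + (1/4)**2)**2 = (-1/36 + 1/16)**2 = (5/144)**2 = 25/20736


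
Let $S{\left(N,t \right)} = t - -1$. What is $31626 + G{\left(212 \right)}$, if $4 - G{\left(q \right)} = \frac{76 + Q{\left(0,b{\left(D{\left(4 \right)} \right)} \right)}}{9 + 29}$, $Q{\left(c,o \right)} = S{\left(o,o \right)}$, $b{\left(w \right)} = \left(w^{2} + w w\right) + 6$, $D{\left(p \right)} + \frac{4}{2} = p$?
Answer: $\frac{1201849}{38} \approx 31628.0$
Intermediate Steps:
$S{\left(N,t \right)} = 1 + t$ ($S{\left(N,t \right)} = t + 1 = 1 + t$)
$D{\left(p \right)} = -2 + p$
$b{\left(w \right)} = 6 + 2 w^{2}$ ($b{\left(w \right)} = \left(w^{2} + w^{2}\right) + 6 = 2 w^{2} + 6 = 6 + 2 w^{2}$)
$Q{\left(c,o \right)} = 1 + o$
$G{\left(q \right)} = \frac{61}{38}$ ($G{\left(q \right)} = 4 - \frac{76 + \left(1 + \left(6 + 2 \left(-2 + 4\right)^{2}\right)\right)}{9 + 29} = 4 - \frac{76 + \left(1 + \left(6 + 2 \cdot 2^{2}\right)\right)}{38} = 4 - \left(76 + \left(1 + \left(6 + 2 \cdot 4\right)\right)\right) \frac{1}{38} = 4 - \left(76 + \left(1 + \left(6 + 8\right)\right)\right) \frac{1}{38} = 4 - \left(76 + \left(1 + 14\right)\right) \frac{1}{38} = 4 - \left(76 + 15\right) \frac{1}{38} = 4 - 91 \cdot \frac{1}{38} = 4 - \frac{91}{38} = \frac{61}{38}$)
$31626 + G{\left(212 \right)} = 31626 + \frac{61}{38} = \frac{1201849}{38}$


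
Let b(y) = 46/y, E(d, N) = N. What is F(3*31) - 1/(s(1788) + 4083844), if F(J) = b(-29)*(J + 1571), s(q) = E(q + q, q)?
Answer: -312730615837/118483328 ≈ -2639.4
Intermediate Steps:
s(q) = q
F(J) = -72266/29 - 46*J/29 (F(J) = (46/(-29))*(J + 1571) = (46*(-1/29))*(1571 + J) = -46*(1571 + J)/29 = -72266/29 - 46*J/29)
F(3*31) - 1/(s(1788) + 4083844) = (-72266/29 - 138*31/29) - 1/(1788 + 4083844) = (-72266/29 - 46/29*93) - 1/4085632 = (-72266/29 - 4278/29) - 1*1/4085632 = -76544/29 - 1/4085632 = -312730615837/118483328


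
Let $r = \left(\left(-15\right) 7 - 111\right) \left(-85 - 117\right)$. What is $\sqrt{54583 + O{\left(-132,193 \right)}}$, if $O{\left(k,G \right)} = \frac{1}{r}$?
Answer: $\frac{\sqrt{721614333471}}{3636} \approx 233.63$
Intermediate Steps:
$r = 43632$ ($r = \left(-105 - 111\right) \left(-202\right) = \left(-216\right) \left(-202\right) = 43632$)
$O{\left(k,G \right)} = \frac{1}{43632}$
$\sqrt{54583 + O{\left(-132,193 \right)}} = \sqrt{54583 + \frac{1}{43632}} = \sqrt{\frac{2381565457}{43632}} = \frac{\sqrt{721614333471}}{3636}$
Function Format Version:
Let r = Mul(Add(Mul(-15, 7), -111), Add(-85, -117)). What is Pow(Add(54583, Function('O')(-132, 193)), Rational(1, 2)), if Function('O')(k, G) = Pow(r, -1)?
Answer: Mul(Rational(1, 3636), Pow(721614333471, Rational(1, 2))) ≈ 233.63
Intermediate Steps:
r = 43632 (r = Mul(Add(-105, -111), -202) = Mul(-216, -202) = 43632)
Function('O')(k, G) = Rational(1, 43632) (Function('O')(k, G) = Pow(43632, -1) = Rational(1, 43632))
Pow(Add(54583, Function('O')(-132, 193)), Rational(1, 2)) = Pow(Add(54583, Rational(1, 43632)), Rational(1, 2)) = Pow(Rational(2381565457, 43632), Rational(1, 2)) = Mul(Rational(1, 3636), Pow(721614333471, Rational(1, 2)))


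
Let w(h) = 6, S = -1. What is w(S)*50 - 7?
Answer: 293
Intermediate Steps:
w(S)*50 - 7 = 6*50 - 7 = 300 - 7 = 293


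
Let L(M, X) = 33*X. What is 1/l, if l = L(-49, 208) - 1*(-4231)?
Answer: 1/11095 ≈ 9.0131e-5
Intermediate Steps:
l = 11095 (l = 33*208 - 1*(-4231) = 6864 + 4231 = 11095)
1/l = 1/11095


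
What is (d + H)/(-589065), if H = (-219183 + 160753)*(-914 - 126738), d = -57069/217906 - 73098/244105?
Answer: -23337828938431549751/1843147798172850 ≈ -12662.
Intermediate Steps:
d = -1756430649/3128937890 (d = -57069*1/217906 - 73098*1/244105 = -3357/12818 - 73098/244105 = -1756430649/3128937890 ≈ -0.56135)
H = 7458706360 (H = -58430*(-127652) = 7458706360)
(d + H)/(-589065) = (-1756430649/3128937890 + 7458706360)/(-589065) = (23337828938431549751/3128937890)*(-1/589065) = -23337828938431549751/1843147798172850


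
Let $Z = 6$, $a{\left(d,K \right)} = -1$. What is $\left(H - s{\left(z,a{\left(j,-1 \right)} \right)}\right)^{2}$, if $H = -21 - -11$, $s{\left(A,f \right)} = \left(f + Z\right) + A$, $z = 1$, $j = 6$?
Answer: $256$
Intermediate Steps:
$s{\left(A,f \right)} = 6 + A + f$ ($s{\left(A,f \right)} = \left(f + 6\right) + A = \left(6 + f\right) + A = 6 + A + f$)
$H = -10$ ($H = -21 + 11 = -10$)
$\left(H - s{\left(z,a{\left(j,-1 \right)} \right)}\right)^{2} = \left(-10 - \left(6 + 1 - 1\right)\right)^{2} = \left(-10 - 6\right)^{2} = \left(-16\right)^{2} = 256$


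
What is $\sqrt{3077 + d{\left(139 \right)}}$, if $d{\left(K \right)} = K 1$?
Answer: $4 \sqrt{201} \approx 56.71$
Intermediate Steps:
$d{\left(K \right)} = K$
$\sqrt{3077 + d{\left(139 \right)}} = \sqrt{3077 + 139} = \sqrt{3216} = 4 \sqrt{201}$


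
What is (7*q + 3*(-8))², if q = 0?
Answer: 576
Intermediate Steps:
(7*q + 3*(-8))² = (7*0 + 3*(-8))² = (0 - 24)² = (-24)² = 576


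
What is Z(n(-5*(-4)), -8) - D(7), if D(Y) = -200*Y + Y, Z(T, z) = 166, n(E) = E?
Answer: 1559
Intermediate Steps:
D(Y) = -199*Y
Z(n(-5*(-4)), -8) - D(7) = 166 - (-199)*7 = 166 - 1*(-1393) = 166 + 1393 = 1559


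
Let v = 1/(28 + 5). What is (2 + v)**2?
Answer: 4489/1089 ≈ 4.1221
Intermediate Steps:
v = 1/33 ≈ 0.030303
(2 + v)**2 = (2 + 1/33)**2 = (67/33)**2 = 4489/1089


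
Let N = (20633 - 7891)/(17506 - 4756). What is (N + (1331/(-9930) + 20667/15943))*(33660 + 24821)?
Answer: 2835209152431397/22427815250 ≈ 1.2641e+5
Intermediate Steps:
N = 6371/6375 (N = 12742/12750 = 12742*(1/12750) = 6371/6375 ≈ 0.99937)
(N + (1331/(-9930) + 20667/15943))*(33660 + 24821) = (6371/6375 + (1331/(-9930) + 20667/15943))*(33660 + 24821) = (6371/6375 + (1331*(-1/9930) + 20667*(1/15943)))*58481 = (6371/6375 + (-1331/9930 + 20667/15943))*58481 = (6371/6375 + 184003177/158313990)*58481 = (48480859637/22427815250)*58481 = 2835209152431397/22427815250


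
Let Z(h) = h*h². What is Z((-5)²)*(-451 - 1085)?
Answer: -24000000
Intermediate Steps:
Z(h) = h³
Z((-5)²)*(-451 - 1085) = ((-5)²)³*(-451 - 1085) = 25³*(-1536) = 15625*(-1536) = -24000000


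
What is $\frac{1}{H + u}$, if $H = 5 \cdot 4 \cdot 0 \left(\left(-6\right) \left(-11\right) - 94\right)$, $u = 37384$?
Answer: $\frac{1}{37384} \approx 2.6749 \cdot 10^{-5}$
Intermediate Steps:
$H = 0$ ($H = 20 \cdot 0 \left(66 - 94\right) = 0 \left(-28\right) = 0$)
$\frac{1}{H + u} = \frac{1}{0 + 37384} = \frac{1}{37384}$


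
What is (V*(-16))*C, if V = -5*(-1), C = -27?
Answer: 2160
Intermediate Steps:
V = 5
(V*(-16))*C = (5*(-16))*(-27) = -80*(-27) = 2160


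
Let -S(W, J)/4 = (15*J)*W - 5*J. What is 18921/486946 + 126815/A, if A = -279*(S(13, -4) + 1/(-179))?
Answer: -8181025150729/73928317507506 ≈ -0.11066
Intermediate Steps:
S(W, J) = 20*J - 60*J*W (S(W, J) = -4*((15*J)*W - 5*J) = -4*(15*J*W - 5*J) = -4*(-5*J + 15*J*W) = 20*J - 60*J*W)
A = -151820361/179 (A = -279*(20*(-4)*(1 - 3*13) + 1/(-179)) = -279*(20*(-4)*(1 - 39) - 1/179) = -279*(20*(-4)*(-38) - 1/179) = -279*(3040 - 1/179) = -279*544159/179 = -151820361/179 ≈ -8.4816e+5)
18921/486946 + 126815/A = 18921/486946 + 126815/(-151820361/179) = 18921*(1/486946) + 126815*(-179/151820361) = 18921/486946 - 22699885/151820361 = -8181025150729/73928317507506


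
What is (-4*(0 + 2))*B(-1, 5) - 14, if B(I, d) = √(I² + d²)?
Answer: -14 - 8*√26 ≈ -54.792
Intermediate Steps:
(-4*(0 + 2))*B(-1, 5) - 14 = (-4*(0 + 2))*√((-1)² + 5²) - 14 = (-4*2)*√(1 + 25) - 14 = -8*√26 - 14 = -14 - 8*√26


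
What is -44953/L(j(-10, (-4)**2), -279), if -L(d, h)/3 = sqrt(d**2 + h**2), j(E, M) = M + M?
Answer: 44953*sqrt(78865)/236595 ≈ 53.357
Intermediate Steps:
j(E, M) = 2*M
L(d, h) = -3*sqrt(d**2 + h**2)
-44953/L(j(-10, (-4)**2), -279) = -44953*(-1/(3*sqrt((2*(-4)**2)**2 + (-279)**2))) = -44953*(-1/(3*sqrt((2*16)**2 + 77841))) = -44953*(-1/(3*sqrt(32**2 + 77841))) = -44953*(-1/(3*sqrt(1024 + 77841))) = -44953*(-sqrt(78865)/236595) = -(-44953)*sqrt(78865)/236595 = 44953*sqrt(78865)/236595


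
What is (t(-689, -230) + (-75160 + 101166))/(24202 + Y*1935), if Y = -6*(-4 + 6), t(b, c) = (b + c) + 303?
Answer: 12695/491 ≈ 25.855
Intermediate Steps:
t(b, c) = 303 + b + c
Y = -12 (Y = -6*2 = -12)
(t(-689, -230) + (-75160 + 101166))/(24202 + Y*1935) = ((303 - 689 - 230) + (-75160 + 101166))/(24202 - 12*1935) = (-616 + 26006)/(24202 - 23220) = 25390/982 = 25390*(1/982) = 12695/491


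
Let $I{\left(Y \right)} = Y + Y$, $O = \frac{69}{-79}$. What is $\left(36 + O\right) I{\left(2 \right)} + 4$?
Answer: $\frac{11416}{79} \approx 144.51$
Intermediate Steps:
$O = - \frac{69}{79}$ ($O = 69 \left(- \frac{1}{79}\right) = - \frac{69}{79} \approx -0.87342$)
$I{\left(Y \right)} = 2 Y$
$\left(36 + O\right) I{\left(2 \right)} + 4 = \left(36 - \frac{69}{79}\right) 2 \cdot 2 + 4 = \frac{2775}{79} \cdot 4 + 4 = \frac{11100}{79} + 4 = \frac{11416}{79}$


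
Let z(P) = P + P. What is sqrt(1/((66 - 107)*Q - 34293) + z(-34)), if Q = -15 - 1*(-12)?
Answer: I*sqrt(79396079370)/34170 ≈ 8.2462*I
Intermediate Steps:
Q = -3 (Q = -15 + 12 = -3)
z(P) = 2*P
sqrt(1/((66 - 107)*Q - 34293) + z(-34)) = sqrt(1/((66 - 107)*(-3) - 34293) + 2*(-34)) = sqrt(1/(-41*(-3) - 34293) - 68) = sqrt(1/(123 - 34293) - 68) = sqrt(1/(-34170) - 68) = sqrt(-1/34170 - 68) = sqrt(-2323561/34170) = I*sqrt(79396079370)/34170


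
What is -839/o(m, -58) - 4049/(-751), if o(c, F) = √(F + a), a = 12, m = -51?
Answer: 4049/751 + 839*I*√46/46 ≈ 5.3915 + 123.7*I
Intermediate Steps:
o(c, F) = √(12 + F) (o(c, F) = √(F + 12) = √(12 + F))
-839/o(m, -58) - 4049/(-751) = -839/√(12 - 58) - 4049/(-751) = -839*(-I*√46/46) - 4049*(-1/751) = -839*(-I*√46/46) + 4049/751 = -(-839)*I*√46/46 + 4049/751 = 839*I*√46/46 + 4049/751 = 4049/751 + 839*I*√46/46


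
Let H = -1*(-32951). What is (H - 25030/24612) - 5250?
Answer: 340875991/12306 ≈ 27700.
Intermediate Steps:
H = 32951
(H - 25030/24612) - 5250 = (32951 - 25030/24612) - 5250 = (32951 - 25030*1/24612) - 5250 = (32951 - 12515/12306) - 5250 = 405482491/12306 - 5250 = 340875991/12306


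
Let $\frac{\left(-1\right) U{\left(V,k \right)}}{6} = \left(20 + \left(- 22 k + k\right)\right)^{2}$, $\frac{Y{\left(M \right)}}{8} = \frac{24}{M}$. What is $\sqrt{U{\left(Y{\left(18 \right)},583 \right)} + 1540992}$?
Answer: $i \sqrt{894869382} \approx 29914.0 i$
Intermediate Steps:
$Y{\left(M \right)} = \frac{192}{M}$ ($Y{\left(M \right)} = 8 \frac{24}{M} = \frac{192}{M}$)
$U{\left(V,k \right)} = - 6 \left(20 - 21 k\right)^{2}$ ($U{\left(V,k \right)} = - 6 \left(20 + \left(- 22 k + k\right)\right)^{2} = - 6 \left(20 - 21 k\right)^{2}$)
$\sqrt{U{\left(Y{\left(18 \right)},583 \right)} + 1540992} = \sqrt{- 6 \left(-20 + 21 \cdot 583\right)^{2} + 1540992} = \sqrt{- 6 \left(-20 + 12243\right)^{2} + 1540992} = \sqrt{- 6 \cdot 12223^{2} + 1540992} = \sqrt{\left(-6\right) 149401729 + 1540992} = \sqrt{-896410374 + 1540992} = \sqrt{-894869382} = i \sqrt{894869382}$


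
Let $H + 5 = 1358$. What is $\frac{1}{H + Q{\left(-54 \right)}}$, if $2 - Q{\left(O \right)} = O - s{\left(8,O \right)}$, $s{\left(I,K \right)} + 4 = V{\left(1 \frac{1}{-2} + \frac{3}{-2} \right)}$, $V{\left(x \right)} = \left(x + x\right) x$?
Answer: $\frac{1}{1413} \approx 0.00070771$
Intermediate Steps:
$H = 1353$ ($H = -5 + 1358 = 1353$)
$V{\left(x \right)} = 2 x^{2}$ ($V{\left(x \right)} = 2 x x = 2 x^{2}$)
$s{\left(I,K \right)} = 4$ ($s{\left(I,K \right)} = -4 + 2 \left(1 \frac{1}{-2} + \frac{3}{-2}\right)^{2} = -4 + 2 \left(1 \left(- \frac{1}{2}\right) + 3 \left(- \frac{1}{2}\right)\right)^{2} = -4 + 2 \left(- \frac{1}{2} - \frac{3}{2}\right)^{2} = -4 + 2 \left(-2\right)^{2} = -4 + 2 \cdot 4 = -4 + 8 = 4$)
$Q{\left(O \right)} = 6 - O$ ($Q{\left(O \right)} = 2 - \left(O - 4\right) = 2 - \left(-4 + O\right) = 6 - O$)
$\frac{1}{H + Q{\left(-54 \right)}} = \frac{1}{1353 + \left(6 - -54\right)} = \frac{1}{1353 + \left(6 + 54\right)} = \frac{1}{1353 + 60} = \frac{1}{1413}$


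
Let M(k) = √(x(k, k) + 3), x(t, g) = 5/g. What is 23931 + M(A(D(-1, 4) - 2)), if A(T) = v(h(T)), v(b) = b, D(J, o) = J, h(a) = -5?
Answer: 23931 + √2 ≈ 23932.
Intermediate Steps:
A(T) = -5
M(k) = √(3 + 5/k) (M(k) = √(5/k + 3) = √(3 + 5/k))
23931 + M(A(D(-1, 4) - 2)) = 23931 + √(3 + 5/(-5)) = 23931 + √(3 + 5*(-⅕)) = 23931 + √(3 - 1) = 23931 + √2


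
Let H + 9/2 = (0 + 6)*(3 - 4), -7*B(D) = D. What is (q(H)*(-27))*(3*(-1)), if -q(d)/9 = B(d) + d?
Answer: 6561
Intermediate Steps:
B(D) = -D/7
H = -21/2 (H = -9/2 + (0 + 6)*(3 - 4) = -9/2 + 6*(-1) = -9/2 - 6 = -21/2 ≈ -10.500)
q(d) = -54*d/7 (q(d) = -9*(-d/7 + d) = -54*d/7)
(q(H)*(-27))*(3*(-1)) = (-54/7*(-21/2)*(-27))*(3*(-1)) = (81*(-27))*(-3) = -2187*(-3) = 6561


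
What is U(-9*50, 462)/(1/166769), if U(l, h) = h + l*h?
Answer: -34594227822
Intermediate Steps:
U(l, h) = h + h*l
U(-9*50, 462)/(1/166769) = (462*(1 - 9*50))/(1/166769) = (462*(1 - 450))/(1/166769) = (462*(-449))*166769 = -207438*166769 = -34594227822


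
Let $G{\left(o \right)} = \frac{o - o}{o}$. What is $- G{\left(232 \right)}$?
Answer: $0$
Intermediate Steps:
$G{\left(o \right)} = 0$ ($G{\left(o \right)} = \frac{0}{o} = 0$)
$- G{\left(232 \right)} = \left(-1\right) 0 = 0$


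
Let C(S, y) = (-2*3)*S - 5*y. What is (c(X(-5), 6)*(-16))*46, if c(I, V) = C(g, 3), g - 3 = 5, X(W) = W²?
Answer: 46368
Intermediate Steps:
g = 8 (g = 3 + 5 = 8)
C(S, y) = -6*S - 5*y
c(I, V) = -63 (c(I, V) = -6*8 - 5*3 = -48 - 15 = -63)
(c(X(-5), 6)*(-16))*46 = -63*(-16)*46 = 1008*46 = 46368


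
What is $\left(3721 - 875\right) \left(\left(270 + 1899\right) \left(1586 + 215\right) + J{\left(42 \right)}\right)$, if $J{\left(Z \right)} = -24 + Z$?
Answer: $11117577402$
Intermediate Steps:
$\left(3721 - 875\right) \left(\left(270 + 1899\right) \left(1586 + 215\right) + J{\left(42 \right)}\right) = \left(3721 - 875\right) \left(\left(270 + 1899\right) \left(1586 + 215\right) + \left(-24 + 42\right)\right) = 2846 \left(2169 \cdot 1801 + 18\right) = 2846 \left(3906369 + 18\right) = 2846 \cdot 3906387 = 11117577402$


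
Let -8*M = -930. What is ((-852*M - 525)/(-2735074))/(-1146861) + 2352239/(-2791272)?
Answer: -136636764109059809/162139289188776152 ≈ -0.84271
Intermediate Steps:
M = 465/4 (M = -1/8*(-930) = 465/4 ≈ 116.25)
((-852*M - 525)/(-2735074))/(-1146861) + 2352239/(-2791272) = ((-852*465/4 - 525)/(-2735074))/(-1146861) + 2352239/(-2791272) = ((-99045 - 525)*(-1/2735074))*(-1/1146861) + 2352239*(-1/2791272) = -99570*(-1/2735074)*(-1/1146861) - 2352239/2791272 = (49785/1367537)*(-1/1146861) - 2352239/2791272 = -16595/522791617119 - 2352239/2791272 = -136636764109059809/162139289188776152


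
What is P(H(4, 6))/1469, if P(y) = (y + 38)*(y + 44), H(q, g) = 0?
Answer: 1672/1469 ≈ 1.1382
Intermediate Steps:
P(y) = (38 + y)*(44 + y)
P(H(4, 6))/1469 = (1672 + 0² + 82*0)/1469 = (1672 + 0 + 0)*(1/1469) = 1672*(1/1469) = 1672/1469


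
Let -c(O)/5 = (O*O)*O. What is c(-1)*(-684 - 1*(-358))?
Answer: -1630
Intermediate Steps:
c(O) = -5*O³ (c(O) = -5*O*O*O = -5*O²*O = -5*O³)
c(-1)*(-684 - 1*(-358)) = (-5*(-1)³)*(-684 - 1*(-358)) = (-5*(-1))*(-684 + 358) = 5*(-326) = -1630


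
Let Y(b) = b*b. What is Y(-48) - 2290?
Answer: 14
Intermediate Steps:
Y(b) = b²
Y(-48) - 2290 = (-48)² - 2290 = 2304 - 2290 = 14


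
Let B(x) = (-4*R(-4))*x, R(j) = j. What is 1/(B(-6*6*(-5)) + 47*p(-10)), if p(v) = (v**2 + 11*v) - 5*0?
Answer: 1/2410 ≈ 0.00041494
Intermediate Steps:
p(v) = v**2 + 11*v (p(v) = (v**2 + 11*v) + 0 = v**2 + 11*v)
B(x) = 16*x (B(x) = (-4*(-4))*x = 16*x)
1/(B(-6*6*(-5)) + 47*p(-10)) = 1/(16*(-6*6*(-5)) + 47*(-10*(11 - 10))) = 1/(16*(-36*(-5)) + 47*(-10*1)) = 1/(16*180 + 47*(-10)) = 1/(2880 - 470) = 1/2410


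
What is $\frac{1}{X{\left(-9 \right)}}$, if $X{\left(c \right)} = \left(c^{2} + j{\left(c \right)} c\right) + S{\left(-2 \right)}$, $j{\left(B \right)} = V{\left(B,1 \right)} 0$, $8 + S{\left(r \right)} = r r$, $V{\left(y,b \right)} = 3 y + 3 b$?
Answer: $\frac{1}{77} \approx 0.012987$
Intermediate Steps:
$V{\left(y,b \right)} = 3 b + 3 y$
$S{\left(r \right)} = -8 + r^{2}$ ($S{\left(r \right)} = -8 + r r = -8 + r^{2}$)
$j{\left(B \right)} = 0$ ($j{\left(B \right)} = \left(3 \cdot 1 + 3 B\right) 0 = \left(3 + 3 B\right) 0 = 0$)
$X{\left(c \right)} = -4 + c^{2}$ ($X{\left(c \right)} = \left(c^{2} + 0 c\right) - \left(8 - \left(-2\right)^{2}\right) = \left(c^{2} + 0\right) + \left(-8 + 4\right) = c^{2} - 4 = -4 + c^{2}$)
$\frac{1}{X{\left(-9 \right)}} = \frac{1}{-4 + \left(-9\right)^{2}} = \frac{1}{-4 + 81} = \frac{1}{77}$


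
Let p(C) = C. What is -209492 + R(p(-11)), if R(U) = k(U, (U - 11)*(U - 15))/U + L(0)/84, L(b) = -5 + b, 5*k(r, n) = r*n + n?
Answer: -17588597/84 ≈ -2.0939e+5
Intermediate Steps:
k(r, n) = n/5 + n*r/5 (k(r, n) = (r*n + n)/5 = (n*r + n)/5 = (n + n*r)/5 = n/5 + n*r/5)
R(U) = -5/84 + (1 + U)*(-15 + U)*(-11 + U)/(5*U) (R(U) = (((U - 11)*(U - 15))*(1 + U)/5)/U + (-5 + 0)/84 = (((-11 + U)*(-15 + U))*(1 + U)/5)/U - 5*1/84 = (((-15 + U)*(-11 + U))*(1 + U)/5)/U - 5/84 = ((1 + U)*(-15 + U)*(-11 + U)/5)/U - 5/84 = (1 + U)*(-15 + U)*(-11 + U)/(5*U) - 5/84 = -5/84 + (1 + U)*(-15 + U)*(-11 + U)/(5*U))
-209492 + R(p(-11)) = -209492 + (11651/420 - 5*(-11) + 33/(-11) + (1/5)*(-11)**2) = -209492 + (11651/420 + 55 + 33*(-1/11) + (1/5)*121) = -209492 + (11651/420 + 55 - 3 + 121/5) = -209492 + 8731/84 = -17588597/84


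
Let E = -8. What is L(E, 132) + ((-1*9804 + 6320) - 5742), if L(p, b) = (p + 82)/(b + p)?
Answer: -571975/62 ≈ -9225.4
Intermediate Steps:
L(p, b) = (82 + p)/(b + p)
L(E, 132) + ((-1*9804 + 6320) - 5742) = (82 - 8)/(132 - 8) + ((-1*9804 + 6320) - 5742) = 74/124 + ((-9804 + 6320) - 5742) = (1/124)*74 + (-3484 - 5742) = 37/62 - 9226 = -571975/62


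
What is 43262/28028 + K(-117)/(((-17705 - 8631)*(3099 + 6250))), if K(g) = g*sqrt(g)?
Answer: 21631/14014 + 351*I*sqrt(13)/246215264 ≈ 1.5435 + 5.14e-6*I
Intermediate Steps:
K(g) = g**(3/2)
43262/28028 + K(-117)/(((-17705 - 8631)*(3099 + 6250))) = 43262/28028 + (-117)**(3/2)/(((-17705 - 8631)*(3099 + 6250))) = 43262*(1/28028) + (-351*I*sqrt(13))/((-26336*9349)) = 21631/14014 - 351*I*sqrt(13)/(-246215264) = 21631/14014 - 351*I*sqrt(13)*(-1/246215264) = 21631/14014 + 351*I*sqrt(13)/246215264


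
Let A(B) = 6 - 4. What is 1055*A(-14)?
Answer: 2110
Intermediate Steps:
A(B) = 2
1055*A(-14) = 1055*2 = 2110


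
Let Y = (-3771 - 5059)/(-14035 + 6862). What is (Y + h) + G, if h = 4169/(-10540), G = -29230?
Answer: -2209824802637/75603420 ≈ -29229.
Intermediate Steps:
h = -4169/10540 (h = 4169*(-1/10540) = -4169/10540 ≈ -0.39554)
Y = 8830/7173 (Y = -8830/(-7173) = -8830*(-1/7173) = 8830/7173 ≈ 1.2310)
(Y + h) + G = (8830/7173 - 4169/10540) - 29230 = 63163963/75603420 - 29230 = -2209824802637/75603420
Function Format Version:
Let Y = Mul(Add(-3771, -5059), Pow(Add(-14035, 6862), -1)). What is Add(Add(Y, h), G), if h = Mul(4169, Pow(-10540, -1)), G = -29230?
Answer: Rational(-2209824802637, 75603420) ≈ -29229.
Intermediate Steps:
h = Rational(-4169, 10540) (h = Mul(4169, Rational(-1, 10540)) = Rational(-4169, 10540) ≈ -0.39554)
Y = Rational(8830, 7173) (Y = Mul(-8830, Pow(-7173, -1)) = Mul(-8830, Rational(-1, 7173)) = Rational(8830, 7173) ≈ 1.2310)
Add(Add(Y, h), G) = Add(Add(Rational(8830, 7173), Rational(-4169, 10540)), -29230) = Add(Rational(63163963, 75603420), -29230) = Rational(-2209824802637, 75603420)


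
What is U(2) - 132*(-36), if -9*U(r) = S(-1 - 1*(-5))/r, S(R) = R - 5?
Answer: 85537/18 ≈ 4752.1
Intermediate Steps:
S(R) = -5 + R
U(r) = 1/(9*r) (U(r) = -(-5 + (-1 - 1*(-5)))/(9*r) = -(-5 + (-1 + 5))/(9*r) = -(-5 + 4)/(9*r) = -(-1)/(9*r) = 1/(9*r))
U(2) - 132*(-36) = (⅑)/2 - 132*(-36) = (⅑)*(½) + 4752 = 1/18 + 4752 = 85537/18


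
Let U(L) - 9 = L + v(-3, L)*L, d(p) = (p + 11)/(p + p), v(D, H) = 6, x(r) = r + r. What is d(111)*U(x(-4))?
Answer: -2867/111 ≈ -25.829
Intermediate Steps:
x(r) = 2*r
d(p) = (11 + p)/(2*p) (d(p) = (11 + p)/((2*p)) = (11 + p)*(1/(2*p)) = (11 + p)/(2*p))
U(L) = 9 + 7*L (U(L) = 9 + (L + 6*L) = 9 + 7*L)
d(111)*U(x(-4)) = ((½)*(11 + 111)/111)*(9 + 7*(2*(-4))) = ((½)*(1/111)*122)*(9 + 7*(-8)) = 61*(9 - 56)/111 = (61/111)*(-47) = -2867/111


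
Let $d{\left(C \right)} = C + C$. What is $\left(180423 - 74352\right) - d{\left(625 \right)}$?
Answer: $104821$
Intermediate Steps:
$d{\left(C \right)} = 2 C$
$\left(180423 - 74352\right) - d{\left(625 \right)} = \left(180423 - 74352\right) - 2 \cdot 625 = 106071 - 1250 = 104821$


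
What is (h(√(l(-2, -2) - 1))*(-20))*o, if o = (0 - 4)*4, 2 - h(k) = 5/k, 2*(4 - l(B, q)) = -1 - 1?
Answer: -160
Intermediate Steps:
l(B, q) = 5 (l(B, q) = 4 - (-1 - 1)/2 = 4 - ½*(-2) = 4 + 1 = 5)
h(k) = 2 - 5/k
o = -16 (o = -4*4 = -16)
(h(√(l(-2, -2) - 1))*(-20))*o = ((2 - 5/√(5 - 1))*(-20))*(-16) = ((2 - 5/(√4))*(-20))*(-16) = ((2 - 5/2)*(-20))*(-16) = -½*(-20)*(-16) = 10*(-16) = -160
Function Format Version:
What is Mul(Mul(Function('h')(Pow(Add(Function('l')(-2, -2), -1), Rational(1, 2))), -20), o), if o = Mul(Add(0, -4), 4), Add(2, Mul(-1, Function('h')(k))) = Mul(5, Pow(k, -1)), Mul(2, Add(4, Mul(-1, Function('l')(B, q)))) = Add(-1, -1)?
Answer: -160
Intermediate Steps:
Function('l')(B, q) = 5 (Function('l')(B, q) = Add(4, Mul(Rational(-1, 2), Add(-1, -1))) = Add(4, Mul(Rational(-1, 2), -2)) = Add(4, 1) = 5)
Function('h')(k) = Add(2, Mul(-5, Pow(k, -1))) (Function('h')(k) = Add(2, Mul(-1, Mul(5, Pow(k, -1)))) = Add(2, Mul(-5, Pow(k, -1))))
o = -16 (o = Mul(-4, 4) = -16)
Mul(Mul(Function('h')(Pow(Add(Function('l')(-2, -2), -1), Rational(1, 2))), -20), o) = Mul(Mul(Add(2, Mul(-5, Pow(Pow(Add(5, -1), Rational(1, 2)), -1))), -20), -16) = Mul(Mul(Add(2, Mul(-5, Pow(Pow(4, Rational(1, 2)), -1))), -20), -16) = Mul(Mul(Add(2, Mul(-5, Pow(2, -1))), -20), -16) = Mul(Mul(Add(2, Mul(-5, Rational(1, 2))), -20), -16) = Mul(Mul(Add(2, Rational(-5, 2)), -20), -16) = Mul(Mul(Rational(-1, 2), -20), -16) = Mul(10, -16) = -160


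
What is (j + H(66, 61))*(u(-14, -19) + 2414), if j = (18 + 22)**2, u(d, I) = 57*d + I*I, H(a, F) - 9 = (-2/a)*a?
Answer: 3177039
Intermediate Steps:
H(a, F) = 7 (H(a, F) = 9 + (-2/a)*a = 9 - 2 = 7)
u(d, I) = I**2 + 57*d (u(d, I) = 57*d + I**2 = I**2 + 57*d)
j = 1600 (j = 40**2 = 1600)
(j + H(66, 61))*(u(-14, -19) + 2414) = (1600 + 7)*(((-19)**2 + 57*(-14)) + 2414) = 1607*((361 - 798) + 2414) = 1607*(-437 + 2414) = 1607*1977 = 3177039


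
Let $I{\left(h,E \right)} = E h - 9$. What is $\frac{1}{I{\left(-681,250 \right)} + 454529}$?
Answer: $\frac{1}{284270} \approx 3.5178 \cdot 10^{-6}$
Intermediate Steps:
$I{\left(h,E \right)} = -9 + E h$
$\frac{1}{I{\left(-681,250 \right)} + 454529} = \frac{1}{\left(-9 + 250 \left(-681\right)\right) + 454529} = \frac{1}{\left(-9 - 170250\right) + 454529} = \frac{1}{-170259 + 454529} = \frac{1}{284270}$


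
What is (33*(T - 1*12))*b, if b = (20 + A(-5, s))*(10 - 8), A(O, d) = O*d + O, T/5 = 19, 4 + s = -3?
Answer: 273900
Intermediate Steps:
s = -7 (s = -4 - 3 = -7)
T = 95 (T = 5*19 = 95)
A(O, d) = O + O*d
b = 100 (b = (20 - 5*(1 - 7))*(10 - 8) = (20 - 5*(-6))*2 = (20 + 30)*2 = 50*2 = 100)
(33*(T - 1*12))*b = (33*(95 - 1*12))*100 = (33*(95 - 12))*100 = (33*83)*100 = 2739*100 = 273900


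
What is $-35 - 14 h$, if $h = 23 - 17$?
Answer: $-119$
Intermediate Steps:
$h = 6$
$-35 - 14 h = -35 - 84 = -119$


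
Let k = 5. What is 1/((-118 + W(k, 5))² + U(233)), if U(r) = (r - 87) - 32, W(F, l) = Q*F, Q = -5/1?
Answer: 1/20563 ≈ 4.8631e-5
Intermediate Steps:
Q = -5 (Q = -5*1 = -5)
W(F, l) = -5*F
U(r) = -119 + r (U(r) = (-87 + r) - 32 = -119 + r)
1/((-118 + W(k, 5))² + U(233)) = 1/((-118 - 5*5)² + (-119 + 233)) = 1/((-118 - 25)² + 114) = 1/((-143)² + 114) = 1/(20449 + 114) = 1/20563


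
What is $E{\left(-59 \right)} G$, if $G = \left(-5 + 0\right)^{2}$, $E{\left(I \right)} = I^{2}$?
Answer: $87025$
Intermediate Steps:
$G = 25$ ($G = \left(-5\right)^{2} = 25$)
$E{\left(-59 \right)} G = \left(-59\right)^{2} \cdot 25 = 3481 \cdot 25 = 87025$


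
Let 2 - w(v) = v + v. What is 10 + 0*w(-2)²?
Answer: 10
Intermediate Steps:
w(v) = 2 - 2*v (w(v) = 2 - (v + v) = 2 - 2*v)
10 + 0*w(-2)² = 10 + 0*(2 - 2*(-2))² = 10 + 0*(2 + 4)² = 10 + 0*6² = 10 + 0*36 = 10 + 0 = 10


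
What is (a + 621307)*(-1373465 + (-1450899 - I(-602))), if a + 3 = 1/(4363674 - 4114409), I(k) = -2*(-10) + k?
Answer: -437317259051803702/249265 ≈ -1.7544e+12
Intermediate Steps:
I(k) = 20 + k
a = -747794/249265 (a = -3 + 1/(4363674 - 4114409) = -3 + 1/249265 = -747794/249265 ≈ -3.0000)
(a + 621307)*(-1373465 + (-1450899 - I(-602))) = (-747794/249265 + 621307)*(-1373465 + (-1450899 - (20 - 602))) = 154869341561*(-1373465 + (-1450899 - 1*(-582)))/249265 = 154869341561*(-1373465 + (-1450899 + 582))/249265 = 154869341561*(-1373465 - 1450317)/249265 = (154869341561/249265)*(-2823782) = -437317259051803702/249265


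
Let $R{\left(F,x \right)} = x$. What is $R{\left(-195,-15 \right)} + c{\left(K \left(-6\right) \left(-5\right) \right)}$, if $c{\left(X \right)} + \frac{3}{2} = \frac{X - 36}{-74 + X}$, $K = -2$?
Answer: $- \frac{2115}{134} \approx -15.784$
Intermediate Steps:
$c{\left(X \right)} = - \frac{3}{2} + \frac{-36 + X}{-74 + X}$ ($c{\left(X \right)} = - \frac{3}{2} + \frac{X - 36}{-74 + X} = - \frac{3}{2} + \frac{-36 + X}{-74 + X}$)
$R{\left(-195,-15 \right)} + c{\left(K \left(-6\right) \left(-5\right) \right)} = -15 + \frac{150 - \left(-2\right) \left(-6\right) \left(-5\right)}{2 \left(-74 + \left(-2\right) \left(-6\right) \left(-5\right)\right)} = -15 + \frac{150 - 12 \left(-5\right)}{2 \left(-74 + 12 \left(-5\right)\right)} = -15 + \frac{150 - -60}{2 \left(-74 - 60\right)} = -15 + \frac{150 + 60}{2 \left(-134\right)} = -15 + \frac{1}{2} \left(- \frac{1}{134}\right) 210 = -15 - \frac{105}{134} = - \frac{2115}{134}$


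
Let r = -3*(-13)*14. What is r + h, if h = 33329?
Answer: 33875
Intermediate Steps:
r = 546 (r = 39*14 = 546)
r + h = 546 + 33329 = 33875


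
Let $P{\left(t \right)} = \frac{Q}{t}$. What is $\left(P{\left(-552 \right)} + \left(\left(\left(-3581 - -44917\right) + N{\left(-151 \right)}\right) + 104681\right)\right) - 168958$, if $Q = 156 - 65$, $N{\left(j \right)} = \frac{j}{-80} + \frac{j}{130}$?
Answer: $- \frac{329241179}{14352} \approx -22940.0$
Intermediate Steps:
$N{\left(j \right)} = - \frac{j}{208}$ ($N{\left(j \right)} = j \left(- \frac{1}{80}\right) + j \frac{1}{130} = - \frac{j}{80} + \frac{j}{130} = - \frac{j}{208}$)
$Q = 91$
$P{\left(t \right)} = \frac{91}{t}$
$\left(P{\left(-552 \right)} + \left(\left(\left(-3581 - -44917\right) + N{\left(-151 \right)}\right) + 104681\right)\right) - 168958 = \left(\frac{91}{-552} + \left(\left(\left(-3581 - -44917\right) - - \frac{151}{208}\right) + 104681\right)\right) - 168958 = \left(91 \left(- \frac{1}{552}\right) + \left(\left(\left(-3581 + 44917\right) + \frac{151}{208}\right) + 104681\right)\right) - 168958 = \left(- \frac{91}{552} + \left(\left(41336 + \frac{151}{208}\right) + 104681\right)\right) - 168958 = \left(- \frac{91}{552} + \left(\frac{8598039}{208} + 104681\right)\right) - 168958 = \left(- \frac{91}{552} + \frac{30371687}{208}\right) - 168958 = \frac{2095644037}{14352} - 168958 = - \frac{329241179}{14352}$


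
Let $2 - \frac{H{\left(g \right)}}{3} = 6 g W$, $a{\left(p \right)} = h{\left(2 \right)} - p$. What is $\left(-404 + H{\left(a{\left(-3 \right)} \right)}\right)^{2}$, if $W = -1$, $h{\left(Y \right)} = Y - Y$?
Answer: $118336$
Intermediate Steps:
$h{\left(Y \right)} = 0$
$a{\left(p \right)} = - p$ ($a{\left(p \right)} = 0 - p = - p$)
$H{\left(g \right)} = 6 + 18 g$ ($H{\left(g \right)} = 6 - 3 \cdot 6 g \left(-1\right) = 6 - 3 \left(- 6 g\right) = 6 + 18 g$)
$\left(-404 + H{\left(a{\left(-3 \right)} \right)}\right)^{2} = \left(-404 + \left(6 + 18 \left(\left(-1\right) \left(-3\right)\right)\right)\right)^{2} = \left(-404 + \left(6 + 18 \cdot 3\right)\right)^{2} = \left(-404 + \left(6 + 54\right)\right)^{2} = \left(-404 + 60\right)^{2} = \left(-344\right)^{2} = 118336$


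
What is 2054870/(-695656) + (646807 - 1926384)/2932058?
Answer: -1728785859993/509925935012 ≈ -3.3903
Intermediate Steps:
2054870/(-695656) + (646807 - 1926384)/2932058 = 2054870*(-1/695656) - 1279577*1/2932058 = -1027435/347828 - 1279577/2932058 = -1728785859993/509925935012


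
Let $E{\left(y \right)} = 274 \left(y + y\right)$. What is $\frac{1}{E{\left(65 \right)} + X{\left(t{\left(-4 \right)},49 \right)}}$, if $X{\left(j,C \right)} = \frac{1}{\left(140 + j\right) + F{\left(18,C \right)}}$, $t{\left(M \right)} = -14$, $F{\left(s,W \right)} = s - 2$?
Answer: $\frac{142}{5058041} \approx 2.8074 \cdot 10^{-5}$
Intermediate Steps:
$E{\left(y \right)} = 548 y$ ($E{\left(y \right)} = 274 \cdot 2 y = 548 y$)
$F{\left(s,W \right)} = -2 + s$
$X{\left(j,C \right)} = \frac{1}{156 + j}$ ($X{\left(j,C \right)} = \frac{1}{\left(140 + j\right) + \left(-2 + 18\right)} = \frac{1}{\left(140 + j\right) + 16} = \frac{1}{156 + j}$)
$\frac{1}{E{\left(65 \right)} + X{\left(t{\left(-4 \right)},49 \right)}} = \frac{1}{548 \cdot 65 + \frac{1}{156 - 14}} = \frac{1}{35620 + \frac{1}{142}} = \frac{1}{\frac{5058041}{142}} = \frac{142}{5058041}$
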